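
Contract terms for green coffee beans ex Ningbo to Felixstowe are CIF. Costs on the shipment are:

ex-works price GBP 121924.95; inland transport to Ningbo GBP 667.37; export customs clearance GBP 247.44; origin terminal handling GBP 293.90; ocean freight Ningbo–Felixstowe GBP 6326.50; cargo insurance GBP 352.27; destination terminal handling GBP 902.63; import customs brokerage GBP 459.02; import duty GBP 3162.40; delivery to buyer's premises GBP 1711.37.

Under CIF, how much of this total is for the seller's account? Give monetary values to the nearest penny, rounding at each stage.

Seller's account: GBP 129812.43

CIF: the seller pays costs through ocean freight and marine insurance to the destination port.
Seller's account: goods 121924.95 + inland to port 667.37 + export clearance 247.44 + origin terminal 293.90 + freight 6326.50 + insurance 352.27 = 129812.43
Buyer's account: destination terminal 902.63 + brokerage 459.02 + duty 3162.40 + delivery 1711.37 = 6235.42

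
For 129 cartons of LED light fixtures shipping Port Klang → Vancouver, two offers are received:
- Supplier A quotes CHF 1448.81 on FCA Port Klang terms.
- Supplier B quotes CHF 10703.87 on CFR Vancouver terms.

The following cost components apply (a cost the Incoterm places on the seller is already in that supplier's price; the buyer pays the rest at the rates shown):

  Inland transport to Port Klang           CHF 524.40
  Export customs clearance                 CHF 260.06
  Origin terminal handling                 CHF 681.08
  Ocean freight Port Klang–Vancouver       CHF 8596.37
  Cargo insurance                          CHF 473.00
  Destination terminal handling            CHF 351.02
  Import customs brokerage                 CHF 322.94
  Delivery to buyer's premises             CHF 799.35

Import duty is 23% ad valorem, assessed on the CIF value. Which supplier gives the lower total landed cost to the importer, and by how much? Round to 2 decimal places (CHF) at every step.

Supplier A (FCA):
CIF value = FCA price + origin terminal + freight + insurance = 1448.81 + 681.08 + 8596.37 + 473.00 = 11199.26
Import duty = 11199.26 × 23% = 2575.83
Buyer bears (A): 681.08 + 8596.37 + 473.00 + 351.02 + 322.94 + 799.35 = 11223.76
Landed cost (A) = invoice 1448.81 + 11223.76 + duty 2575.83 = 15248.40
Supplier B (CFR):
CIF value = CFR price + insurance = 10703.87 + 473.00 = 11176.87
Import duty = 11176.87 × 23% = 2570.68
Buyer bears (B): 473.00 + 351.02 + 322.94 + 799.35 = 1946.31
Landed cost (B) = invoice 10703.87 + 1946.31 + duty 2570.68 = 15220.86
Difference = |15248.40 − 15220.86| = 27.54

Supplier B is cheaper by CHF 27.54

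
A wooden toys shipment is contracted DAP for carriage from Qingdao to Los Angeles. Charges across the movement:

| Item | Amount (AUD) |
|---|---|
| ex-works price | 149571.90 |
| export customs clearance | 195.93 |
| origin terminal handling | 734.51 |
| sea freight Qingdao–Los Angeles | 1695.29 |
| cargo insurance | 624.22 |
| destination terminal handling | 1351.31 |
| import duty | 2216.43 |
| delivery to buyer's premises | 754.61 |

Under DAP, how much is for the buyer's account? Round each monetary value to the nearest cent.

DAP: the seller bears all costs to the named destination except import duty and clearance.
Seller's account: goods 149571.90 + export clearance 195.93 + origin terminal 734.51 + freight 1695.29 + insurance 624.22 + destination terminal 1351.31 + delivery 754.61 = 154927.77
Buyer's account: duty 2216.43 = 2216.43

Buyer's account: AUD 2216.43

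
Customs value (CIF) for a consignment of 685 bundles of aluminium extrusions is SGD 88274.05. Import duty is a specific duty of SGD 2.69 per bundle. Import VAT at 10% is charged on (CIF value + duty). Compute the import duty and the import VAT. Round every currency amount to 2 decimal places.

Import duty = 685 × 2.69 = 1842.65
VAT base = CIF + duty = 88274.05 + 1842.65 = 90116.70
Import VAT = 90116.70 × 10% = 9011.67

Import duty: SGD 1842.65; import VAT: SGD 9011.67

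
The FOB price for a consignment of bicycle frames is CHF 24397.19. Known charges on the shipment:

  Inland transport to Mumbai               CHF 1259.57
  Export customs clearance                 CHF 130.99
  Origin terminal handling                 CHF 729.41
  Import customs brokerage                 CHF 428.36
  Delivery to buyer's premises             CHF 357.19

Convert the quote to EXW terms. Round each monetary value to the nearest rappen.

EXW price: CHF 22277.22

Not relevant to the conversion: brokerage, delivery — on the buyer under both terms; not part of either seller's price.
From FOB to EXW, the seller no longer bears: inland to port, export clearance, origin terminal.
EXW price = 24397.19 − 1259.57 − 130.99 − 729.41 = 22277.22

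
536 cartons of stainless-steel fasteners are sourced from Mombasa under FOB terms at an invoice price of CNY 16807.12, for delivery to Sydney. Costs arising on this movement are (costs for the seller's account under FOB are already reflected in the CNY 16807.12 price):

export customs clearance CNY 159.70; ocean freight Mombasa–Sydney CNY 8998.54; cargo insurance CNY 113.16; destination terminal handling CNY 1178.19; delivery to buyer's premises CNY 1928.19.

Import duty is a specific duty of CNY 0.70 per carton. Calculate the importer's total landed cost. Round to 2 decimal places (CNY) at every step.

Total landed cost: CNY 29400.40

FOB: the seller bears costs until goods are on board at the origin port; the buyer bears freight, insurance and all costs thereafter.
Already in the invoice (seller's account under FOB): export clearance — exclude.
CIF value = FOB price + freight + insurance = 16807.12 + 8998.54 + 113.16 = 25918.82
Import duty = 536 × 0.70 = 375.20
Buyer bears: freight 8998.54 + insurance 113.16 + destination terminal 1178.19 + delivery 1928.19 + duty 375.20 = 12593.28
Landed cost = invoice 16807.12 + 12593.28 = 29400.40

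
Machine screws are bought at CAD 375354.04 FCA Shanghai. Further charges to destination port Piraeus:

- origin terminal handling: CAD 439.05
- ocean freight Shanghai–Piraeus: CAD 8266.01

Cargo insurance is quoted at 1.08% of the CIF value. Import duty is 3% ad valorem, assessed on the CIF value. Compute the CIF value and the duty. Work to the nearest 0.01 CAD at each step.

CIF value: CAD 388252.22; import duty: CAD 11647.57

Let C be the CIF value. C = FCA price + pre-shipment costs + freight + 1.08% × C
C − 1.08% × C = 375354.04 + 439.05 + 8266.01
0.9892 × C = 384059.10
C = 384059.10 / 0.9892 = 388252.22
Insurance premium = 1.08% × 388252.22 = 4193.12
Import duty = 388252.22 × 3% = 11647.57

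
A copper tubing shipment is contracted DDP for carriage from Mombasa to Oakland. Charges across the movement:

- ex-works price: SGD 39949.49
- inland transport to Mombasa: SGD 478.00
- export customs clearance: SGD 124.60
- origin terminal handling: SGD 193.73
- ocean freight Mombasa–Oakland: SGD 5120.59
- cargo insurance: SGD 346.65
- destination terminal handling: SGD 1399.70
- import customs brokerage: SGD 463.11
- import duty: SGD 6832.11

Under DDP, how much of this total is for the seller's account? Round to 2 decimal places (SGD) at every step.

Seller's account: SGD 54907.98

DDP: the seller bears all costs including import duty.
Seller's account: goods 39949.49 + inland to port 478.00 + export clearance 124.60 + origin terminal 193.73 + freight 5120.59 + insurance 346.65 + destination terminal 1399.70 + brokerage 463.11 + duty 6832.11 = 54907.98
Buyer's account: 0.00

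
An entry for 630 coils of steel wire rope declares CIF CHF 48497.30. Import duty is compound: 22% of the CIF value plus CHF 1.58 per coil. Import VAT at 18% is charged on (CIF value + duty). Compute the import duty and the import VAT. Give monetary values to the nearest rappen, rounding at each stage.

Ad valorem component: 48497.30 × 22% = 10669.41
Specific component: 630 × 1.58 = 995.40
Import duty = 10669.41 + 995.40 = 11664.81
VAT base = CIF + duty = 48497.30 + 11664.81 = 60162.11
Import VAT = 60162.11 × 18% = 10829.18

Import duty: CHF 11664.81; import VAT: CHF 10829.18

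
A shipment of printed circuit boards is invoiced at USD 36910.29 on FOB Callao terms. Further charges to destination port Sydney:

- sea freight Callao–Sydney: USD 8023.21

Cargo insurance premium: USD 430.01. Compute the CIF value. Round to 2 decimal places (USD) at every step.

CIF = FOB price + freight + insurance
CIF = 36910.29 + 8023.21 + 430.01 = 45363.51

CIF value: USD 45363.51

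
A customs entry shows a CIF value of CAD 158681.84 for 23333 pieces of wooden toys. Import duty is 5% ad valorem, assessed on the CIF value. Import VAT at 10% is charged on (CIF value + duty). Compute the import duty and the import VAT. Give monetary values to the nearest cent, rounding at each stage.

Import duty: CAD 7934.09; import VAT: CAD 16661.59

Import duty = 158681.84 × 5% = 7934.09
VAT base = CIF + duty = 158681.84 + 7934.09 = 166615.93
Import VAT = 166615.93 × 10% = 16661.59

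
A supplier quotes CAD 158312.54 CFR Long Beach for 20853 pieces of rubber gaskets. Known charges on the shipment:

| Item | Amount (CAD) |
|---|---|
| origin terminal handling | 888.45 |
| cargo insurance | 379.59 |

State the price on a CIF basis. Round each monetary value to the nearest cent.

Not relevant to the conversion: origin terminal — on the seller under both CFR and CIF; already in the CFR price and stays in the CIF price.
From CFR to CIF, the seller additionally bears: insurance.
CIF price = 158312.54 + 379.59 = 158692.13

CIF price: CAD 158692.13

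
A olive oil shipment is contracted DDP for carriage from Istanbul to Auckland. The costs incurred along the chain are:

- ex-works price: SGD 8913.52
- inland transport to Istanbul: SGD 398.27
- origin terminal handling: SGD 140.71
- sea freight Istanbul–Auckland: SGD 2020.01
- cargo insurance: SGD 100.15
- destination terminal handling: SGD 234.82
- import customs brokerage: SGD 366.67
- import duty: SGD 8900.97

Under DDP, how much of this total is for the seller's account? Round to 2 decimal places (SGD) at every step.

Seller's account: SGD 21075.12

DDP: the seller bears all costs including import duty.
Seller's account: goods 8913.52 + inland to port 398.27 + origin terminal 140.71 + freight 2020.01 + insurance 100.15 + destination terminal 234.82 + brokerage 366.67 + duty 8900.97 = 21075.12
Buyer's account: 0.00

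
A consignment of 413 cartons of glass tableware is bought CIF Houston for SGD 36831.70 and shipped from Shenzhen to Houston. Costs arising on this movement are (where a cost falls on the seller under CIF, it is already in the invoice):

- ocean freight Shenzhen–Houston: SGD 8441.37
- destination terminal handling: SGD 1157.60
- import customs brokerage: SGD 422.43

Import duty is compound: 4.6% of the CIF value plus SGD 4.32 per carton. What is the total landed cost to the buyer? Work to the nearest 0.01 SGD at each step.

Total landed cost: SGD 41890.15

CIF: the seller pays costs through ocean freight and marine insurance to the destination port.
Already in the invoice (seller's account under CIF): freight — exclude.
The CIF price already equals the CIF value: 36831.70
Ad valorem component: 36831.70 × 4.6% = 1694.26
Specific component: 413 × 4.32 = 1784.16
Import duty = 1694.26 + 1784.16 = 3478.42
Buyer bears: destination terminal 1157.60 + brokerage 422.43 + duty 3478.42 = 5058.45
Landed cost = invoice 36831.70 + 5058.45 = 41890.15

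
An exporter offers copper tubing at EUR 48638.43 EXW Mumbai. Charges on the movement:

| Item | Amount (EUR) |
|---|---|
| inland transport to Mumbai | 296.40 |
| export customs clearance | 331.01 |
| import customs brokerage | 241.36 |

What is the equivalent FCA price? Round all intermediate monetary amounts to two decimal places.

FCA price: EUR 49265.84

Not relevant to the conversion: brokerage — on the buyer under both terms; not part of either seller's price.
From EXW to FCA, the seller additionally bears: inland to port, export clearance.
FCA price = 48638.43 + 296.40 + 331.01 = 49265.84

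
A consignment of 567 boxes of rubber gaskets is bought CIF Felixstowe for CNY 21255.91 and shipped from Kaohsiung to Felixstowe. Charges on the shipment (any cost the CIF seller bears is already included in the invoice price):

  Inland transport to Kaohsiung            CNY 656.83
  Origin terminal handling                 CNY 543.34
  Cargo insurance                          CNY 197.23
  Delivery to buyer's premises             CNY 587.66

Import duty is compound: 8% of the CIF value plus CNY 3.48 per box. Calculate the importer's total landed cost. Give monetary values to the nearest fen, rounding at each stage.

Total landed cost: CNY 25517.20

CIF: the seller pays costs through ocean freight and marine insurance to the destination port.
Already in the invoice (seller's account under CIF): inland to port, origin terminal, insurance — exclude.
The CIF price already equals the CIF value: 21255.91
Ad valorem component: 21255.91 × 8% = 1700.47
Specific component: 567 × 3.48 = 1973.16
Import duty = 1700.47 + 1973.16 = 3673.63
Buyer bears: delivery 587.66 + duty 3673.63 = 4261.29
Landed cost = invoice 21255.91 + 4261.29 = 25517.20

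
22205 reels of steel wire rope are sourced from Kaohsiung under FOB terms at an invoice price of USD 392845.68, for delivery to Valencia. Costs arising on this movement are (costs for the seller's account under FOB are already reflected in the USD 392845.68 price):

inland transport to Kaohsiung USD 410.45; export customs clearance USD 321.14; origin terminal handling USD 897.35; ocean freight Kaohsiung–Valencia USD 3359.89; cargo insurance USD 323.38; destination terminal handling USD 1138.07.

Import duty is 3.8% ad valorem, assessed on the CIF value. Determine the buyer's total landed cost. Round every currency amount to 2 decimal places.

FOB: the seller bears costs until goods are on board at the origin port; the buyer bears freight, insurance and all costs thereafter.
Already in the invoice (seller's account under FOB): inland to port, export clearance, origin terminal — exclude.
CIF value = FOB price + freight + insurance = 392845.68 + 3359.89 + 323.38 = 396528.95
Import duty = 396528.95 × 3.8% = 15068.10
Buyer bears: freight 3359.89 + insurance 323.38 + destination terminal 1138.07 + duty 15068.10 = 19889.44
Landed cost = invoice 392845.68 + 19889.44 = 412735.12

Total landed cost: USD 412735.12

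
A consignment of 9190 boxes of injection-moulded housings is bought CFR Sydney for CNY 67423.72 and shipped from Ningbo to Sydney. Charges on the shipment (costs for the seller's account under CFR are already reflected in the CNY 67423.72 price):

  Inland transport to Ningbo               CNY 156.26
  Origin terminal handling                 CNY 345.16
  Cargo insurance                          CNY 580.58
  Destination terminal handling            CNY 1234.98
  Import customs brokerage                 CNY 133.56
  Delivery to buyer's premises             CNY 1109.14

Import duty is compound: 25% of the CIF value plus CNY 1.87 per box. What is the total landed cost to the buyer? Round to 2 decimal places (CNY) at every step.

CFR: the seller pays costs through ocean freight to the destination port, but not insurance.
Already in the invoice (seller's account under CFR): inland to port, origin terminal — exclude.
CIF value = CFR price + insurance = 67423.72 + 580.58 = 68004.30
Ad valorem component: 68004.30 × 25% = 17001.08
Specific component: 9190 × 1.87 = 17185.30
Import duty = 17001.08 + 17185.30 = 34186.38
Buyer bears: insurance 580.58 + destination terminal 1234.98 + brokerage 133.56 + delivery 1109.14 + duty 34186.38 = 37244.64
Landed cost = invoice 67423.72 + 37244.64 = 104668.36

Total landed cost: CNY 104668.36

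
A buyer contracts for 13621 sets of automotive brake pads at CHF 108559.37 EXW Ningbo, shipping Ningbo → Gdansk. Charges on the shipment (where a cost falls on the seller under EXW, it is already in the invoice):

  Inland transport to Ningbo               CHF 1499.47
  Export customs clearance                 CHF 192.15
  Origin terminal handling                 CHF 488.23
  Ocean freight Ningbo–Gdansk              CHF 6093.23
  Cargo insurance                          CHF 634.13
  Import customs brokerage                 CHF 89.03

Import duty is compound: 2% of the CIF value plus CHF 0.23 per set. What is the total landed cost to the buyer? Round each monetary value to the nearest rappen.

EXW: the seller makes goods available at their premises; the buyer bears all onward costs.
CIF value = EXW price + inland to port + export clearance + origin terminal + freight + insurance = 108559.37 + 1499.47 + 192.15 + 488.23 + 6093.23 + 634.13 = 117466.58
Ad valorem component: 117466.58 × 2% = 2349.33
Specific component: 13621 × 0.23 = 3132.83
Import duty = 2349.33 + 3132.83 = 5482.16
Buyer bears: inland to port 1499.47 + export clearance 192.15 + origin terminal 488.23 + freight 6093.23 + insurance 634.13 + brokerage 89.03 + duty 5482.16 = 14478.40
Landed cost = invoice 108559.37 + 14478.40 = 123037.77

Total landed cost: CHF 123037.77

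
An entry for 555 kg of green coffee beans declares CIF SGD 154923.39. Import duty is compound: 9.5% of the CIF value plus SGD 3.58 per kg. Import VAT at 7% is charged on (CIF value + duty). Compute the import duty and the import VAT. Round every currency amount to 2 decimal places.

Ad valorem component: 154923.39 × 9.5% = 14717.72
Specific component: 555 × 3.58 = 1986.90
Import duty = 14717.72 + 1986.90 = 16704.62
VAT base = CIF + duty = 154923.39 + 16704.62 = 171628.01
Import VAT = 171628.01 × 7% = 12013.96

Import duty: SGD 16704.62; import VAT: SGD 12013.96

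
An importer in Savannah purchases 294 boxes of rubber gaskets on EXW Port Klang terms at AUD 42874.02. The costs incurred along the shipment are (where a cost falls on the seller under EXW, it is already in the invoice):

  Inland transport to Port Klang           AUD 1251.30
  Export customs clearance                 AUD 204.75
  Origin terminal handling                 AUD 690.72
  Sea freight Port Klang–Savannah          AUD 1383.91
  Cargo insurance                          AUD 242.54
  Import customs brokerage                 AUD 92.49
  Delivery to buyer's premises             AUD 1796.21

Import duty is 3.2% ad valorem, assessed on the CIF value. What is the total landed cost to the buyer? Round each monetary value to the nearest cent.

Total landed cost: AUD 50028.65

EXW: the seller makes goods available at their premises; the buyer bears all onward costs.
CIF value = EXW price + inland to port + export clearance + origin terminal + freight + insurance = 42874.02 + 1251.30 + 204.75 + 690.72 + 1383.91 + 242.54 = 46647.24
Import duty = 46647.24 × 3.2% = 1492.71
Buyer bears: inland to port 1251.30 + export clearance 204.75 + origin terminal 690.72 + freight 1383.91 + insurance 242.54 + brokerage 92.49 + delivery 1796.21 + duty 1492.71 = 7154.63
Landed cost = invoice 42874.02 + 7154.63 = 50028.65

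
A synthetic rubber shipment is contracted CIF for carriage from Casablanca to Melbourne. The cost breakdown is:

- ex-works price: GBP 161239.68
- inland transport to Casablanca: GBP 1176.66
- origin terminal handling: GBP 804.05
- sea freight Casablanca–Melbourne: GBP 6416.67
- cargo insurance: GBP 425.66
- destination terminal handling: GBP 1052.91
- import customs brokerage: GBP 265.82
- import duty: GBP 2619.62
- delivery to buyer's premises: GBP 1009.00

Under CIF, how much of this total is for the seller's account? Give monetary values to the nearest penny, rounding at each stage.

CIF: the seller pays costs through ocean freight and marine insurance to the destination port.
Seller's account: goods 161239.68 + inland to port 1176.66 + origin terminal 804.05 + freight 6416.67 + insurance 425.66 = 170062.72
Buyer's account: destination terminal 1052.91 + brokerage 265.82 + duty 2619.62 + delivery 1009.00 = 4947.35

Seller's account: GBP 170062.72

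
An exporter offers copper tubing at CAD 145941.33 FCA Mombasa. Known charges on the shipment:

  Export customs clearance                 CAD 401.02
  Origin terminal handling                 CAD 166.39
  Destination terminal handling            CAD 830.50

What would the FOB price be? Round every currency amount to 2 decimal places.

FOB price: CAD 146107.72

Not relevant to the conversion: export clearance — on the seller under both FCA and FOB; already in the FCA price and stays in the FOB price. destination terminal — on the buyer under both terms; not part of either seller's price.
From FCA to FOB, the seller additionally bears: origin terminal.
FOB price = 145941.33 + 166.39 = 146107.72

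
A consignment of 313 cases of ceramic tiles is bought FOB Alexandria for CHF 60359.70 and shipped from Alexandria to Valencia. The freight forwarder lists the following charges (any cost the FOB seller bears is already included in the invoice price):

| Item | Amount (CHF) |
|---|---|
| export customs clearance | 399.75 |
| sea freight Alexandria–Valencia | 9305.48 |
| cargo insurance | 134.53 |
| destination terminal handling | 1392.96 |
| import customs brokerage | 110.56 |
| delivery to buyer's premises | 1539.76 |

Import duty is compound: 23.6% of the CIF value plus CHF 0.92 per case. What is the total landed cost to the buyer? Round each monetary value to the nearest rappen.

FOB: the seller bears costs until goods are on board at the origin port; the buyer bears freight, insurance and all costs thereafter.
Already in the invoice (seller's account under FOB): export clearance — exclude.
CIF value = FOB price + freight + insurance = 60359.70 + 9305.48 + 134.53 = 69799.71
Ad valorem component: 69799.71 × 23.6% = 16472.73
Specific component: 313 × 0.92 = 287.96
Import duty = 16472.73 + 287.96 = 16760.69
Buyer bears: freight 9305.48 + insurance 134.53 + destination terminal 1392.96 + brokerage 110.56 + delivery 1539.76 + duty 16760.69 = 29243.98
Landed cost = invoice 60359.70 + 29243.98 = 89603.68

Total landed cost: CHF 89603.68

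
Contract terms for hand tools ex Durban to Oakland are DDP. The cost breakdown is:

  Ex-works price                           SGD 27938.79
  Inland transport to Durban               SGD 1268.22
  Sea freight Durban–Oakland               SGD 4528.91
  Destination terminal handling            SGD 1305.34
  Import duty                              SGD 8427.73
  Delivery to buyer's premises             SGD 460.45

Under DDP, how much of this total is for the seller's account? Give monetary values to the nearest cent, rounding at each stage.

Seller's account: SGD 43929.44

DDP: the seller bears all costs including import duty.
Seller's account: goods 27938.79 + inland to port 1268.22 + freight 4528.91 + destination terminal 1305.34 + duty 8427.73 + delivery 460.45 = 43929.44
Buyer's account: 0.00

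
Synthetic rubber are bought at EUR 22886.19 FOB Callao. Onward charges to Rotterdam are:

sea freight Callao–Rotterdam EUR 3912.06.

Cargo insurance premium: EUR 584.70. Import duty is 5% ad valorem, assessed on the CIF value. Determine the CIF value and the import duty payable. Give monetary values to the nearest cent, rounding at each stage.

CIF = FOB price + freight + insurance
CIF = 22886.19 + 3912.06 + 584.70 = 27382.95
Import duty = 27382.95 × 5% = 1369.15

CIF value: EUR 27382.95; import duty: EUR 1369.15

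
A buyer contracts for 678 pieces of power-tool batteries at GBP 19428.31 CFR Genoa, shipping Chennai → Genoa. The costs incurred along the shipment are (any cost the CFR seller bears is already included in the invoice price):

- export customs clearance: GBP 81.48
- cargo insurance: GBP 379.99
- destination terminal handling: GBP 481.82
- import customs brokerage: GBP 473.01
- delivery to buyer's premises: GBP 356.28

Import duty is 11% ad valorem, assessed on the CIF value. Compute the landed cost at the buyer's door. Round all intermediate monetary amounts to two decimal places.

CFR: the seller pays costs through ocean freight to the destination port, but not insurance.
Already in the invoice (seller's account under CFR): export clearance — exclude.
CIF value = CFR price + insurance = 19428.31 + 379.99 = 19808.30
Import duty = 19808.30 × 11% = 2178.91
Buyer bears: insurance 379.99 + destination terminal 481.82 + brokerage 473.01 + delivery 356.28 + duty 2178.91 = 3870.01
Landed cost = invoice 19428.31 + 3870.01 = 23298.32

Total landed cost: GBP 23298.32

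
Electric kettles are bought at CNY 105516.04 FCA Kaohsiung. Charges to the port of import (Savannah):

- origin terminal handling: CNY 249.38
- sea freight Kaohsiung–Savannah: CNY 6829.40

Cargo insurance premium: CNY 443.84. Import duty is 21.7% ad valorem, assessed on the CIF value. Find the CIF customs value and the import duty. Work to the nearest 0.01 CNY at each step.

CIF value: CNY 113038.66; import duty: CNY 24529.39

CIF = FCA price + pre-shipment costs + freight + insurance
CIF = 105516.04 + 249.38 + 6829.40 + 443.84 = 113038.66
Import duty = 113038.66 × 21.7% = 24529.39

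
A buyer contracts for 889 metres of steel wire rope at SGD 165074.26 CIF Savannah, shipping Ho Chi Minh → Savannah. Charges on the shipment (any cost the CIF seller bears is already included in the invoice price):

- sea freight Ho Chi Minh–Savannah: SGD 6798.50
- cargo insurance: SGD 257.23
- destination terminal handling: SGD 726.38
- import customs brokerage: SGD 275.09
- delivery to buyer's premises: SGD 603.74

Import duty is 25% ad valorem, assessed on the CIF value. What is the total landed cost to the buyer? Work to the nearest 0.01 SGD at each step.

CIF: the seller pays costs through ocean freight and marine insurance to the destination port.
Already in the invoice (seller's account under CIF): freight, insurance — exclude.
The CIF price already equals the CIF value: 165074.26
Import duty = 165074.26 × 25% = 41268.57
Buyer bears: destination terminal 726.38 + brokerage 275.09 + delivery 603.74 + duty 41268.57 = 42873.78
Landed cost = invoice 165074.26 + 42873.78 = 207948.04

Total landed cost: SGD 207948.04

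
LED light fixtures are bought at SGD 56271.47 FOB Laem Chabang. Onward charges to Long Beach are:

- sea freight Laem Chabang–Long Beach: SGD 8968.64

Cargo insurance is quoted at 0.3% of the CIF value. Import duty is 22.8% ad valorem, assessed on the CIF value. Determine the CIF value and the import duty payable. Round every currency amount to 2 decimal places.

Let C be the CIF value. C = FOB price + freight + 0.3% × C
C − 0.3% × C = 56271.47 + 8968.64
0.997 × C = 65240.11
C = 65240.11 / 0.997 = 65436.42
Insurance premium = 0.3% × 65436.42 = 196.31
Import duty = 65436.42 × 22.8% = 14919.50

CIF value: SGD 65436.42; import duty: SGD 14919.50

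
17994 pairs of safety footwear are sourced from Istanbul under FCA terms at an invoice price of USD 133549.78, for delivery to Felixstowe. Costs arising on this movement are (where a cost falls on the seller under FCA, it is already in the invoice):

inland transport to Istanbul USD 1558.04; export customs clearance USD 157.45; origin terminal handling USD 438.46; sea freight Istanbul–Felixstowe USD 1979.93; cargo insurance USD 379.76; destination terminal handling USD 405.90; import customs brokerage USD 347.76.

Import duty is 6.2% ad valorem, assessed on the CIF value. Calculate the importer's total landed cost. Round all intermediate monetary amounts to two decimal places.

Total landed cost: USD 145555.16

FCA: the seller delivers export-cleared goods to the carrier; the buyer bears costs from that point.
Already in the invoice (seller's account under FCA): inland to port, export clearance — exclude.
CIF value = FCA price + origin terminal + freight + insurance = 133549.78 + 438.46 + 1979.93 + 379.76 = 136347.93
Import duty = 136347.93 × 6.2% = 8453.57
Buyer bears: origin terminal 438.46 + freight 1979.93 + insurance 379.76 + destination terminal 405.90 + brokerage 347.76 + duty 8453.57 = 12005.38
Landed cost = invoice 133549.78 + 12005.38 = 145555.16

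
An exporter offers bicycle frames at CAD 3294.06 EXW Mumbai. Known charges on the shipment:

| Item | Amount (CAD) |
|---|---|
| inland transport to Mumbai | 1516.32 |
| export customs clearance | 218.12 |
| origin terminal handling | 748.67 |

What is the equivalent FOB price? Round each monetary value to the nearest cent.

FOB price: CAD 5777.17

From EXW to FOB, the seller additionally bears: inland to port, export clearance, origin terminal.
FOB price = 3294.06 + 1516.32 + 218.12 + 748.67 = 5777.17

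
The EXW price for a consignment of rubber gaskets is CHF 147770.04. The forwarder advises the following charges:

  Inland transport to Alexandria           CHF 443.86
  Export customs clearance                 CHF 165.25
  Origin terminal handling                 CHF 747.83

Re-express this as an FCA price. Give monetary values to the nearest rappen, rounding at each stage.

Not relevant to the conversion: origin terminal — on the buyer under both terms; not part of either seller's price.
From EXW to FCA, the seller additionally bears: inland to port, export clearance.
FCA price = 147770.04 + 443.86 + 165.25 = 148379.15

FCA price: CHF 148379.15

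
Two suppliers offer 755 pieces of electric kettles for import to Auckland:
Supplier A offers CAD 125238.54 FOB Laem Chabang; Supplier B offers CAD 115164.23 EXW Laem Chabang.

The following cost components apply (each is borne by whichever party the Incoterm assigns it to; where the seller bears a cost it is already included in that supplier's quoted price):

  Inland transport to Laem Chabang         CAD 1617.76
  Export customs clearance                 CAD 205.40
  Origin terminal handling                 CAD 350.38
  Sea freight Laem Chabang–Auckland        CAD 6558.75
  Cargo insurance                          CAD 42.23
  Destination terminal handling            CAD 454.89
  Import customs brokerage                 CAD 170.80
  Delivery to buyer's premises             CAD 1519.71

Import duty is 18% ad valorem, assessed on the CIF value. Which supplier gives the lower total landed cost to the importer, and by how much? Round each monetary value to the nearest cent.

Supplier B is cheaper by CAD 9322.90

Supplier A (FOB):
CIF value = FOB price + freight + insurance = 125238.54 + 6558.75 + 42.23 = 131839.52
Import duty = 131839.52 × 18% = 23731.11
Buyer bears (A): 6558.75 + 42.23 + 454.89 + 170.80 + 1519.71 = 8746.38
Landed cost (A) = invoice 125238.54 + 8746.38 + duty 23731.11 = 157716.03
Supplier B (EXW):
CIF value = EXW price + inland to port + export clearance + origin terminal + freight + insurance = 115164.23 + 1617.76 + 205.40 + 350.38 + 6558.75 + 42.23 = 123938.75
Import duty = 123938.75 × 18% = 22308.98
Buyer bears (B): 1617.76 + 205.40 + 350.38 + 6558.75 + 42.23 + 454.89 + 170.80 + 1519.71 = 10919.92
Landed cost (B) = invoice 115164.23 + 10919.92 + duty 22308.98 = 148393.13
Difference = |157716.03 − 148393.13| = 9322.90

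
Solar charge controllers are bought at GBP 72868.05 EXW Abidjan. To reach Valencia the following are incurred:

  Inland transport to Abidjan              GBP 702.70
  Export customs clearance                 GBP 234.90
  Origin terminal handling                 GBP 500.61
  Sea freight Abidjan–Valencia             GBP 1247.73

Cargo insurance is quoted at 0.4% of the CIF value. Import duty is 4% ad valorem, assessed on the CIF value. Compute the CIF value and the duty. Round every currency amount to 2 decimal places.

CIF value: GBP 75857.42; import duty: GBP 3034.30

Let C be the CIF value. C = EXW price + pre-shipment costs + freight + 0.4% × C
C − 0.4% × C = 72868.05 + 702.70 + 234.90 + 500.61 + 1247.73
0.996 × C = 75553.99
C = 75553.99 / 0.996 = 75857.42
Insurance premium = 0.4% × 75857.42 = 303.43
Import duty = 75857.42 × 4% = 3034.30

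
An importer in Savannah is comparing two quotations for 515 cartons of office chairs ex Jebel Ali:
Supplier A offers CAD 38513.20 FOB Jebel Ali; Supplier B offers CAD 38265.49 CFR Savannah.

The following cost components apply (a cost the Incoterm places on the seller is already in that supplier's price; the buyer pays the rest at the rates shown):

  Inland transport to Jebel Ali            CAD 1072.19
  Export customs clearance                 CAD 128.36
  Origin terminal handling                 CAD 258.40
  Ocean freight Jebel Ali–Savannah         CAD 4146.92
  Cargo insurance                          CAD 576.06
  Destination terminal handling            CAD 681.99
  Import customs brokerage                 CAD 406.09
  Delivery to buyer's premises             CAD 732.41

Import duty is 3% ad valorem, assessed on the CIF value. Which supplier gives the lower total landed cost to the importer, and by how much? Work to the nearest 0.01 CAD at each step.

Supplier A (FOB):
CIF value = FOB price + freight + insurance = 38513.20 + 4146.92 + 576.06 = 43236.18
Import duty = 43236.18 × 3% = 1297.09
Buyer bears (A): 4146.92 + 576.06 + 681.99 + 406.09 + 732.41 = 6543.47
Landed cost (A) = invoice 38513.20 + 6543.47 + duty 1297.09 = 46353.76
Supplier B (CFR):
CIF value = CFR price + insurance = 38265.49 + 576.06 = 38841.55
Import duty = 38841.55 × 3% = 1165.25
Buyer bears (B): 576.06 + 681.99 + 406.09 + 732.41 = 2396.55
Landed cost (B) = invoice 38265.49 + 2396.55 + duty 1165.25 = 41827.29
Difference = |46353.76 − 41827.29| = 4526.47

Supplier B is cheaper by CAD 4526.47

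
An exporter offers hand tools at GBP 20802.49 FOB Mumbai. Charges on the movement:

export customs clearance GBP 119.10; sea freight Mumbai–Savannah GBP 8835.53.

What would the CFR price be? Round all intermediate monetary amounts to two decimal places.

Not relevant to the conversion: export clearance — on the seller under both FOB and CFR; already in the FOB price and stays in the CFR price.
From FOB to CFR, the seller additionally bears: freight.
CFR price = 20802.49 + 8835.53 = 29638.02

CFR price: GBP 29638.02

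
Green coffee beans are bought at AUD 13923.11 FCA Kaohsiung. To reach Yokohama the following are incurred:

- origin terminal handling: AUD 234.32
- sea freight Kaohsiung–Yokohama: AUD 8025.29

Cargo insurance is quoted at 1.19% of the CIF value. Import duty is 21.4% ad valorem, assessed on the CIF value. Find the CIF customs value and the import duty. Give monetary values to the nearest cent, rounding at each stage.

Let C be the CIF value. C = FCA price + pre-shipment costs + freight + 1.19% × C
C − 1.19% × C = 13923.11 + 234.32 + 8025.29
0.9881 × C = 22182.72
C = 22182.72 / 0.9881 = 22449.87
Insurance premium = 1.19% × 22449.87 = 267.15
Import duty = 22449.87 × 21.4% = 4804.27

CIF value: AUD 22449.87; import duty: AUD 4804.27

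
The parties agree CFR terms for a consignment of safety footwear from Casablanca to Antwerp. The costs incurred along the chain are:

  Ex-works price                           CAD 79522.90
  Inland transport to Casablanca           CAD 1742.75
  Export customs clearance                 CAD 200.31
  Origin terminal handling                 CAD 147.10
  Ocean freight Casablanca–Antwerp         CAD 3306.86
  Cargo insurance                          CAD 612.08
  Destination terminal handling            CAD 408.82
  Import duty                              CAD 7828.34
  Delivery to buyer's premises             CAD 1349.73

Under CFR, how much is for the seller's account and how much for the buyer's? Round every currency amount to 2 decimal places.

CFR: the seller pays costs through ocean freight to the destination port, but not insurance.
Seller's account: goods 79522.90 + inland to port 1742.75 + export clearance 200.31 + origin terminal 147.10 + freight 3306.86 = 84919.92
Buyer's account: insurance 612.08 + destination terminal 408.82 + duty 7828.34 + delivery 1349.73 = 10198.97

Seller: CAD 84919.92; buyer: CAD 10198.97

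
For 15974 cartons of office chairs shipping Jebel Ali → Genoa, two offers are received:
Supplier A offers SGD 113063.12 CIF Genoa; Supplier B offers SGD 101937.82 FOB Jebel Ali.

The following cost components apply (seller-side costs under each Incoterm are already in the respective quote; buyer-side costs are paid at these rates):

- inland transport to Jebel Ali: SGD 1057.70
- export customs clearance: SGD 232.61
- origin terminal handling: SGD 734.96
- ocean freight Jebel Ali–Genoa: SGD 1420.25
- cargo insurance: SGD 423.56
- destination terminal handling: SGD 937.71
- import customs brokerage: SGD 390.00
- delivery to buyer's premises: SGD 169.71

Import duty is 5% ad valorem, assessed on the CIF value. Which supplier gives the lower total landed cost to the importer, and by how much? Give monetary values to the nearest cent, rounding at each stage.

Supplier B is cheaper by SGD 9745.57

Supplier A (CIF):
The CIF price already equals the CIF value: 113063.12
Import duty = 113063.12 × 5% = 5653.16
Buyer bears (A): 937.71 + 390.00 + 169.71 = 1497.42
Landed cost (A) = invoice 113063.12 + 1497.42 + duty 5653.16 = 120213.70
Supplier B (FOB):
CIF value = FOB price + freight + insurance = 101937.82 + 1420.25 + 423.56 = 103781.63
Import duty = 103781.63 × 5% = 5189.08
Buyer bears (B): 1420.25 + 423.56 + 937.71 + 390.00 + 169.71 = 3341.23
Landed cost (B) = invoice 101937.82 + 3341.23 + duty 5189.08 = 110468.13
Difference = |120213.70 − 110468.13| = 9745.57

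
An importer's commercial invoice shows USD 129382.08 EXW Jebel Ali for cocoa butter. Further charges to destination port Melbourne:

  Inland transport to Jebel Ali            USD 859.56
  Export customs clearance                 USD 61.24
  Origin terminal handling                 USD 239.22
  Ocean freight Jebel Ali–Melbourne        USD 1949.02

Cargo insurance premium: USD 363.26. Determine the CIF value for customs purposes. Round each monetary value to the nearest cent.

CIF value: USD 132854.38

CIF = EXW price + pre-shipment costs + freight + insurance
CIF = 129382.08 + 859.56 + 61.24 + 239.22 + 1949.02 + 363.26 = 132854.38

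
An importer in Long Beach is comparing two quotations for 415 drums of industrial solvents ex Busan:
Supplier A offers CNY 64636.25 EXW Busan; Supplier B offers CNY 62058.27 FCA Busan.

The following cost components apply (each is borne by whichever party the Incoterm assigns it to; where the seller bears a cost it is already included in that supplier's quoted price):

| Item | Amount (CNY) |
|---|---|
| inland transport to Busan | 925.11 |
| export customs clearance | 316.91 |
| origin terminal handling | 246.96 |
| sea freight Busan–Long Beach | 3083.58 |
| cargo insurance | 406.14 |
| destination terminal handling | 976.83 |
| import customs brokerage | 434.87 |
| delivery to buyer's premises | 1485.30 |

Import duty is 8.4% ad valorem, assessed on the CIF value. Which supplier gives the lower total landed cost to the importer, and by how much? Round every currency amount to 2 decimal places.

Supplier B is cheaper by CNY 4140.88

Supplier A (EXW):
CIF value = EXW price + inland to port + export clearance + origin terminal + freight + insurance = 64636.25 + 925.11 + 316.91 + 246.96 + 3083.58 + 406.14 = 69614.95
Import duty = 69614.95 × 8.4% = 5847.66
Buyer bears (A): 925.11 + 316.91 + 246.96 + 3083.58 + 406.14 + 976.83 + 434.87 + 1485.30 = 7875.70
Landed cost (A) = invoice 64636.25 + 7875.70 + duty 5847.66 = 78359.61
Supplier B (FCA):
CIF value = FCA price + origin terminal + freight + insurance = 62058.27 + 246.96 + 3083.58 + 406.14 = 65794.95
Import duty = 65794.95 × 8.4% = 5526.78
Buyer bears (B): 246.96 + 3083.58 + 406.14 + 976.83 + 434.87 + 1485.30 = 6633.68
Landed cost (B) = invoice 62058.27 + 6633.68 + duty 5526.78 = 74218.73
Difference = |78359.61 − 74218.73| = 4140.88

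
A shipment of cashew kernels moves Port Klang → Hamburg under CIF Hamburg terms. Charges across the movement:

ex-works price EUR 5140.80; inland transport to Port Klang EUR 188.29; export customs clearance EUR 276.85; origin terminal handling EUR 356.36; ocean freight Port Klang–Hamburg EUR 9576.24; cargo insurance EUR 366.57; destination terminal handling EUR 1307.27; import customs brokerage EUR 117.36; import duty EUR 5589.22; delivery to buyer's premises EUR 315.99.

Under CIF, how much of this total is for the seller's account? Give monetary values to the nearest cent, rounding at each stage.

Seller's account: EUR 15905.11

CIF: the seller pays costs through ocean freight and marine insurance to the destination port.
Seller's account: goods 5140.80 + inland to port 188.29 + export clearance 276.85 + origin terminal 356.36 + freight 9576.24 + insurance 366.57 = 15905.11
Buyer's account: destination terminal 1307.27 + brokerage 117.36 + duty 5589.22 + delivery 315.99 = 7329.84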